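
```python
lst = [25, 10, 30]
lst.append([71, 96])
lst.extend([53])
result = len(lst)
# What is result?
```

After line 1: lst = [25, 10, 30]
After line 2 (append adds [71, 96] as single element): lst = [25, 10, 30, [71, 96]]
After line 3 (extend unpacks [53], adds 53): lst = [25, 10, 30, [71, 96], 53]
After line 4: result = len(lst) = 5

5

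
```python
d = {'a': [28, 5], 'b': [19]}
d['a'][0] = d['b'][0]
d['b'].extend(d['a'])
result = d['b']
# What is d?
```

After line 1: d = {'a': [28, 5], 'b': [19]}
After line 2 (a[0] = b[0] = 19): d = {'a': [19, 5], 'b': [19]}
After line 3 (b.extend(a) appends [19, 5]): d = {'a': [19, 5], 'b': [19, 19, 5]}
After line 4: result = d['b'] = [19, 19, 5]

{'a': [19, 5], 'b': [19, 19, 5]}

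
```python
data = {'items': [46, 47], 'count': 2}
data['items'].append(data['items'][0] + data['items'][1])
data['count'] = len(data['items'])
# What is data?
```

After line 1: data = {'items': [46, 47], 'count': 2}
After line 2 (append 46 + 47 = 93): data = {'items': [46, 47, 93], 'count': 2}
After line 3 (count = len(items) = 3): data = {'items': [46, 47, 93], 'count': 3}

{'items': [46, 47, 93], 'count': 3}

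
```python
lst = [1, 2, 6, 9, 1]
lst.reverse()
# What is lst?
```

[1, 9, 6, 2, 1]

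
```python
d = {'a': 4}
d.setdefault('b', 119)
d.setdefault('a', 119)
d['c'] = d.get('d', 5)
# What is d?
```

After line 1: d = {'a': 4}
After line 2 (setdefault adds 'b'=119): d = {'a': 4, 'b': 119}
After line 3 (setdefault 'a' no-op, already exists): d = {'a': 4, 'b': 119}
After line 4 (get('d', 5) returns default since 'd' not in d): d = {'a': 4, 'b': 119, 'c': 5}

{'a': 4, 'b': 119, 'c': 5}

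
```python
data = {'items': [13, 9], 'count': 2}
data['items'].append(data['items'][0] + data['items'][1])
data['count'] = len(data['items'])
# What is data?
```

After line 1: data = {'items': [13, 9], 'count': 2}
After line 2 (append 13 + 9 = 22): data = {'items': [13, 9, 22], 'count': 2}
After line 3 (count = len(items) = 3): data = {'items': [13, 9, 22], 'count': 3}

{'items': [13, 9, 22], 'count': 3}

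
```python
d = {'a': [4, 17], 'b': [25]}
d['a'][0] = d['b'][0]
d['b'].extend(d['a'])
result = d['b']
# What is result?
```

After line 1: d = {'a': [4, 17], 'b': [25]}
After line 2 (a[0] = b[0] = 25): d = {'a': [25, 17], 'b': [25]}
After line 3 (b.extend(a) appends [25, 17]): d = {'a': [25, 17], 'b': [25, 25, 17]}
After line 4: result = d['b'] = [25, 25, 17]

[25, 25, 17]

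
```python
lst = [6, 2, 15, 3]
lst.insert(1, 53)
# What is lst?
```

[6, 53, 2, 15, 3]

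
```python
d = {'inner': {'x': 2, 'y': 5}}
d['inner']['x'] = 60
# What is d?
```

After line 1: d = {'inner': {'x': 2, 'y': 5}}
After line 2 (inner x overwritten): d = {'inner': {'x': 60, 'y': 5}}

{'inner': {'x': 60, 'y': 5}}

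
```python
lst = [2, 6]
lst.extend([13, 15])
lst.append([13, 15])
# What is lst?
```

After line 1: lst = [2, 6]
After line 2 (extend unpacks [13, 15]): lst = [2, 6, 13, 15]
After line 3 (append adds [13, 15] as single element): lst = [2, 6, 13, 15, [13, 15]]

[2, 6, 13, 15, [13, 15]]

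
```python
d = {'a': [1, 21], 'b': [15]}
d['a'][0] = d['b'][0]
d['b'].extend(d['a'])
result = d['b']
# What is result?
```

After line 1: d = {'a': [1, 21], 'b': [15]}
After line 2 (a[0] = b[0] = 15): d = {'a': [15, 21], 'b': [15]}
After line 3 (b.extend(a) appends [15, 21]): d = {'a': [15, 21], 'b': [15, 15, 21]}
After line 4: result = d['b'] = [15, 15, 21]

[15, 15, 21]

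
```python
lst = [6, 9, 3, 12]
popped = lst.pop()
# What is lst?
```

[6, 9, 3]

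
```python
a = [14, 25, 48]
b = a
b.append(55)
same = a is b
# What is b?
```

After line 1: a = [14, 25, 48]
After line 2 (b = a is an alias, same object): a = [14, 25, 48], b = [14, 25, 48]
After line 3 (b.append mutates the shared list): a = [14, 25, 48, 55], b = [14, 25, 48, 55]
After line 4 (same = a is b; same object -> True): same = True

[14, 25, 48, 55]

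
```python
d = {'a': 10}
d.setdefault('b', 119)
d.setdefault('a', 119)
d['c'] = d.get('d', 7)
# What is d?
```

After line 1: d = {'a': 10}
After line 2 (setdefault adds 'b'=119): d = {'a': 10, 'b': 119}
After line 3 (setdefault 'a' no-op, already exists): d = {'a': 10, 'b': 119}
After line 4 (get('d', 7) returns default since 'd' not in d): d = {'a': 10, 'b': 119, 'c': 7}

{'a': 10, 'b': 119, 'c': 7}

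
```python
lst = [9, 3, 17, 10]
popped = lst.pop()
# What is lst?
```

[9, 3, 17]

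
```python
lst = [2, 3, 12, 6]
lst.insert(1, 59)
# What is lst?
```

[2, 59, 3, 12, 6]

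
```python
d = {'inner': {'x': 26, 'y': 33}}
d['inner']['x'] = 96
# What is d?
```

After line 1: d = {'inner': {'x': 26, 'y': 33}}
After line 2 (inner x overwritten): d = {'inner': {'x': 96, 'y': 33}}

{'inner': {'x': 96, 'y': 33}}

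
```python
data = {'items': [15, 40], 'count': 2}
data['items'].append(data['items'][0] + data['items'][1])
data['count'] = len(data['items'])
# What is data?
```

After line 1: data = {'items': [15, 40], 'count': 2}
After line 2 (append 15 + 40 = 55): data = {'items': [15, 40, 55], 'count': 2}
After line 3 (count = len(items) = 3): data = {'items': [15, 40, 55], 'count': 3}

{'items': [15, 40, 55], 'count': 3}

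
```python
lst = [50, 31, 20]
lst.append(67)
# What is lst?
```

[50, 31, 20, 67]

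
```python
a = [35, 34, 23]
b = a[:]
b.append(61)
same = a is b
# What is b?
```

After line 1: a = [35, 34, 23]
After line 2 (b = a[:] is a shallow copy, new object): a = [35, 34, 23], b = [35, 34, 23]
After line 3 (append only mutates b): a = [35, 34, 23], b = [35, 34, 23, 61]
After line 4 (same = a is b; different objects -> False): same = False

[35, 34, 23, 61]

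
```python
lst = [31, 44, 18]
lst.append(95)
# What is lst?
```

[31, 44, 18, 95]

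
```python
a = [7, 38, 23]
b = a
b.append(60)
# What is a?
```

After line 1: a = [7, 38, 23]
After line 2 (b = a is an alias, same object): a = [7, 38, 23], b = [7, 38, 23]
After line 3 (b.append mutates the shared list): a = [7, 38, 23, 60], b = [7, 38, 23, 60]

[7, 38, 23, 60]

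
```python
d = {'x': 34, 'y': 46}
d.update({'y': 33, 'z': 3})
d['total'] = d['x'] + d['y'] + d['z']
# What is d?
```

After line 1: d = {'x': 34, 'y': 46}
After line 2 (y overwritten, z added): d = {'x': 34, 'y': 33, 'z': 3}
After line 3 (total = 34 + 33 + 3 = 70): d = {'x': 34, 'y': 33, 'z': 3, 'total': 70}

{'x': 34, 'y': 33, 'z': 3, 'total': 70}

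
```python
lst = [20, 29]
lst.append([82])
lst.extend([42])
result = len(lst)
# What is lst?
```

After line 1: lst = [20, 29]
After line 2 (append adds [82] as single element): lst = [20, 29, [82]]
After line 3 (extend unpacks [42], adds 42): lst = [20, 29, [82], 42]
After line 4: result = len(lst) = 4

[20, 29, [82], 42]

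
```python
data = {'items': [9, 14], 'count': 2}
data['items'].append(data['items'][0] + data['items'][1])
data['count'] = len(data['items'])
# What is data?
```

After line 1: data = {'items': [9, 14], 'count': 2}
After line 2 (append 9 + 14 = 23): data = {'items': [9, 14, 23], 'count': 2}
After line 3 (count = len(items) = 3): data = {'items': [9, 14, 23], 'count': 3}

{'items': [9, 14, 23], 'count': 3}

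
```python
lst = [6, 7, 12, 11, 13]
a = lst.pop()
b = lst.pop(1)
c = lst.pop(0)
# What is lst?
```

After line 1: lst = [6, 7, 12, 11, 13]
After line 2 (pop() -> a = 13): lst = [6, 7, 12, 11]
After line 3 (pop(1) -> b = 7): lst = [6, 12, 11]
After line 4 (pop(0) -> c = 6): lst = [12, 11]

[12, 11]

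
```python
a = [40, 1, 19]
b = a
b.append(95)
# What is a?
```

After line 1: a = [40, 1, 19]
After line 2 (b = a is an alias, same object): a = [40, 1, 19], b = [40, 1, 19]
After line 3 (b.append mutates the shared list): a = [40, 1, 19, 95], b = [40, 1, 19, 95]

[40, 1, 19, 95]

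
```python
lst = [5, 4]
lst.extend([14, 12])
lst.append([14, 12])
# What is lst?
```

After line 1: lst = [5, 4]
After line 2 (extend unpacks [14, 12]): lst = [5, 4, 14, 12]
After line 3 (append adds [14, 12] as single element): lst = [5, 4, 14, 12, [14, 12]]

[5, 4, 14, 12, [14, 12]]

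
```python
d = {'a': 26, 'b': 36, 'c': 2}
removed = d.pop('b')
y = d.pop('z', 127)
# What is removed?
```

After line 1: d = {'a': 26, 'b': 36, 'c': 2}
After line 2 (pop 'b' returns 36): d = {'a': 26, 'c': 2}, removed = 36
After line 3 (pop 'z' missing, returns default 127): d = {'a': 26, 'c': 2}, y = 127

36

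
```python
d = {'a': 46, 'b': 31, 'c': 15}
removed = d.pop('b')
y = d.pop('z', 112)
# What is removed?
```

After line 1: d = {'a': 46, 'b': 31, 'c': 15}
After line 2 (pop 'b' returns 31): d = {'a': 46, 'c': 15}, removed = 31
After line 3 (pop 'z' missing, returns default 112): d = {'a': 46, 'c': 15}, y = 112

31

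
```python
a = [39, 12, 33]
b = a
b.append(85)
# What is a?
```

After line 1: a = [39, 12, 33]
After line 2 (b = a is an alias, same object): a = [39, 12, 33], b = [39, 12, 33]
After line 3 (b.append mutates the shared list): a = [39, 12, 33, 85], b = [39, 12, 33, 85]

[39, 12, 33, 85]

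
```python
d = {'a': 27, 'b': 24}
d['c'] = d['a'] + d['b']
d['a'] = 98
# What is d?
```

After line 1: d = {'a': 27, 'b': 24}
After line 2 (d['c'] = 27 + 24): d = {'a': 27, 'b': 24, 'c': 51}
After line 3: d = {'a': 98, 'b': 24, 'c': 51}

{'a': 98, 'b': 24, 'c': 51}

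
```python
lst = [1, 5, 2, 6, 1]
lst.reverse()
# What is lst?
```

[1, 6, 2, 5, 1]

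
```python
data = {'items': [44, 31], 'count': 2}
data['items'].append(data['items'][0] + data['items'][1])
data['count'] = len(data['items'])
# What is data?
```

After line 1: data = {'items': [44, 31], 'count': 2}
After line 2 (append 44 + 31 = 75): data = {'items': [44, 31, 75], 'count': 2}
After line 3 (count = len(items) = 3): data = {'items': [44, 31, 75], 'count': 3}

{'items': [44, 31, 75], 'count': 3}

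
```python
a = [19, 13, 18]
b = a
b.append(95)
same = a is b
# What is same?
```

After line 1: a = [19, 13, 18]
After line 2 (b = a is an alias, same object): a = [19, 13, 18], b = [19, 13, 18]
After line 3 (b.append mutates the shared list): a = [19, 13, 18, 95], b = [19, 13, 18, 95]
After line 4 (same = a is b; same object -> True): same = True

True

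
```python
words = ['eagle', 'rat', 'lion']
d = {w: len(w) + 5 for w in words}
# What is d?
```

{'eagle': 10, 'rat': 8, 'lion': 9}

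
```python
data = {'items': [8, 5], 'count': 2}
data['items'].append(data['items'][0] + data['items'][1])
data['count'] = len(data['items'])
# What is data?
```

After line 1: data = {'items': [8, 5], 'count': 2}
After line 2 (append 8 + 5 = 13): data = {'items': [8, 5, 13], 'count': 2}
After line 3 (count = len(items) = 3): data = {'items': [8, 5, 13], 'count': 3}

{'items': [8, 5, 13], 'count': 3}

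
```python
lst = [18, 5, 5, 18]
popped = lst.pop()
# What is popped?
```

18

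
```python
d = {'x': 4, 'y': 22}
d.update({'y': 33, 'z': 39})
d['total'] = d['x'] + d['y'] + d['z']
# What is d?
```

After line 1: d = {'x': 4, 'y': 22}
After line 2 (y overwritten, z added): d = {'x': 4, 'y': 33, 'z': 39}
After line 3 (total = 4 + 33 + 39 = 76): d = {'x': 4, 'y': 33, 'z': 39, 'total': 76}

{'x': 4, 'y': 33, 'z': 39, 'total': 76}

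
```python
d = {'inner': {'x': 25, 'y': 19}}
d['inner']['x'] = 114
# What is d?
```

After line 1: d = {'inner': {'x': 25, 'y': 19}}
After line 2 (inner x overwritten): d = {'inner': {'x': 114, 'y': 19}}

{'inner': {'x': 114, 'y': 19}}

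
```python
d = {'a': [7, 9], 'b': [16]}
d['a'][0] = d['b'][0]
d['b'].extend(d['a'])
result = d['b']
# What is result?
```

After line 1: d = {'a': [7, 9], 'b': [16]}
After line 2 (a[0] = b[0] = 16): d = {'a': [16, 9], 'b': [16]}
After line 3 (b.extend(a) appends [16, 9]): d = {'a': [16, 9], 'b': [16, 16, 9]}
After line 4: result = d['b'] = [16, 16, 9]

[16, 16, 9]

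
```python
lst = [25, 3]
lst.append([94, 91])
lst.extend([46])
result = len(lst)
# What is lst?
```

After line 1: lst = [25, 3]
After line 2 (append adds [94, 91] as single element): lst = [25, 3, [94, 91]]
After line 3 (extend unpacks [46], adds 46): lst = [25, 3, [94, 91], 46]
After line 4: result = len(lst) = 4

[25, 3, [94, 91], 46]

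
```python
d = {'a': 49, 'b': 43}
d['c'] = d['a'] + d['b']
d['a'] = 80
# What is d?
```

After line 1: d = {'a': 49, 'b': 43}
After line 2 (d['c'] = 49 + 43): d = {'a': 49, 'b': 43, 'c': 92}
After line 3: d = {'a': 80, 'b': 43, 'c': 92}

{'a': 80, 'b': 43, 'c': 92}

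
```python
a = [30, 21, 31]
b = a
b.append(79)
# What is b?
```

After line 1: a = [30, 21, 31]
After line 2 (b = a is an alias, same object): a = [30, 21, 31], b = [30, 21, 31]
After line 3 (b.append mutates the shared list): a = [30, 21, 31, 79], b = [30, 21, 31, 79]

[30, 21, 31, 79]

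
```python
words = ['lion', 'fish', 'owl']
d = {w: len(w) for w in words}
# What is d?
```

{'lion': 4, 'fish': 4, 'owl': 3}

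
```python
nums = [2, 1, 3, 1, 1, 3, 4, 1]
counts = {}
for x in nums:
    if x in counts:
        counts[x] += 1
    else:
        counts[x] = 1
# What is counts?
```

Initial: counts = {}, nums = [2, 1, 3, 1, 1, 3, 4, 1]
See 2: counts = {2: 1}
See 1: counts = {2: 1, 1: 1}
See 3: counts = {2: 1, 1: 1, 3: 1}
See 1: counts = {2: 1, 1: 2, 3: 1}
See 1: counts = {2: 1, 1: 3, 3: 1}
See 3: counts = {2: 1, 1: 3, 3: 2}
See 4: counts = {2: 1, 1: 3, 3: 2, 4: 1}
See 1: counts = {2: 1, 1: 4, 3: 2, 4: 1}

{2: 1, 1: 4, 3: 2, 4: 1}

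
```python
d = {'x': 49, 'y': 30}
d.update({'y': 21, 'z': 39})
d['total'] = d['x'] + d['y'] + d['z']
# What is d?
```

After line 1: d = {'x': 49, 'y': 30}
After line 2 (y overwritten, z added): d = {'x': 49, 'y': 21, 'z': 39}
After line 3 (total = 49 + 21 + 39 = 109): d = {'x': 49, 'y': 21, 'z': 39, 'total': 109}

{'x': 49, 'y': 21, 'z': 39, 'total': 109}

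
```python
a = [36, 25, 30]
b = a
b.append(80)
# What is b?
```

After line 1: a = [36, 25, 30]
After line 2 (b = a is an alias, same object): a = [36, 25, 30], b = [36, 25, 30]
After line 3 (b.append mutates the shared list): a = [36, 25, 30, 80], b = [36, 25, 30, 80]

[36, 25, 30, 80]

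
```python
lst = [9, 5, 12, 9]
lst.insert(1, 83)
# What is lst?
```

[9, 83, 5, 12, 9]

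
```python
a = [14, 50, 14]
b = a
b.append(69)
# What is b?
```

After line 1: a = [14, 50, 14]
After line 2 (b = a is an alias, same object): a = [14, 50, 14], b = [14, 50, 14]
After line 3 (b.append mutates the shared list): a = [14, 50, 14, 69], b = [14, 50, 14, 69]

[14, 50, 14, 69]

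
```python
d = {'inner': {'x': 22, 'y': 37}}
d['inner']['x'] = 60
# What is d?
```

After line 1: d = {'inner': {'x': 22, 'y': 37}}
After line 2 (inner x overwritten): d = {'inner': {'x': 60, 'y': 37}}

{'inner': {'x': 60, 'y': 37}}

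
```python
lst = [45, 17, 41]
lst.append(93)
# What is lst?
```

[45, 17, 41, 93]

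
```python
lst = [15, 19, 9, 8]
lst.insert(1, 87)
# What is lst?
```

[15, 87, 19, 9, 8]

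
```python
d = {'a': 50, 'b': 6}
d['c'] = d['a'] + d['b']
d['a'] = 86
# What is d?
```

After line 1: d = {'a': 50, 'b': 6}
After line 2 (d['c'] = 50 + 6): d = {'a': 50, 'b': 6, 'c': 56}
After line 3: d = {'a': 86, 'b': 6, 'c': 56}

{'a': 86, 'b': 6, 'c': 56}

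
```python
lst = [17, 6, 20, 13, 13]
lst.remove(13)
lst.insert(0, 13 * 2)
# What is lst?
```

After line 1: lst = [17, 6, 20, 13, 13]
After line 2 (remove first 13): lst = [17, 6, 20, 13]
After line 3 (insert 26 at index 0): lst = [26, 17, 6, 20, 13]

[26, 17, 6, 20, 13]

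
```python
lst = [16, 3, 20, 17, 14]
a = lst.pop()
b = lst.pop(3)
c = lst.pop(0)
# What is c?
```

After line 1: lst = [16, 3, 20, 17, 14]
After line 2 (pop() -> a = 14): lst = [16, 3, 20, 17]
After line 3 (pop(3) -> b = 17): lst = [16, 3, 20]
After line 4 (pop(0) -> c = 16): lst = [3, 20]

16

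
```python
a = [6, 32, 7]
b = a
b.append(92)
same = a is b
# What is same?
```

After line 1: a = [6, 32, 7]
After line 2 (b = a is an alias, same object): a = [6, 32, 7], b = [6, 32, 7]
After line 3 (b.append mutates the shared list): a = [6, 32, 7, 92], b = [6, 32, 7, 92]
After line 4 (same = a is b; same object -> True): same = True

True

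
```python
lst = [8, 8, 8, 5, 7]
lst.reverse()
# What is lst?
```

[7, 5, 8, 8, 8]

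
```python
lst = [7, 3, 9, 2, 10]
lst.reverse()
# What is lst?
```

[10, 2, 9, 3, 7]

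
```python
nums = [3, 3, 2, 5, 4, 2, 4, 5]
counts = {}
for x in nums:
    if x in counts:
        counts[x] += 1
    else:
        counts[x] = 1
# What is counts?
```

Initial: counts = {}, nums = [3, 3, 2, 5, 4, 2, 4, 5]
See 3: counts = {3: 1}
See 3: counts = {3: 2}
See 2: counts = {3: 2, 2: 1}
See 5: counts = {3: 2, 2: 1, 5: 1}
See 4: counts = {3: 2, 2: 1, 5: 1, 4: 1}
See 2: counts = {3: 2, 2: 2, 5: 1, 4: 1}
See 4: counts = {3: 2, 2: 2, 5: 1, 4: 2}
See 5: counts = {3: 2, 2: 2, 5: 2, 4: 2}

{3: 2, 2: 2, 5: 2, 4: 2}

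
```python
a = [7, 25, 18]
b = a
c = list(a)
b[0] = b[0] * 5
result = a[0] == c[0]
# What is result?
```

After line 1: a = [7, 25, 18]
After line 2 (b = a, alias): a = [7, 25, 18], b = [7, 25, 18]
After line 3 (c = list(a) is a copy, new object): c = [7, 25, 18]
After line 4 (b[0] = 7 * 5 = 35; mutates shared a/b): a = b = [35, 25, 18], c = [7, 25, 18]
After line 5 (a[0] = 35, c[0] = 7; result = False)

False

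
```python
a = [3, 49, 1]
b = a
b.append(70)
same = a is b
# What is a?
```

After line 1: a = [3, 49, 1]
After line 2 (b = a is an alias, same object): a = [3, 49, 1], b = [3, 49, 1]
After line 3 (b.append mutates the shared list): a = [3, 49, 1, 70], b = [3, 49, 1, 70]
After line 4 (same = a is b; same object -> True): same = True

[3, 49, 1, 70]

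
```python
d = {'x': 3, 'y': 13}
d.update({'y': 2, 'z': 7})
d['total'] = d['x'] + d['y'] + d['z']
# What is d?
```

After line 1: d = {'x': 3, 'y': 13}
After line 2 (y overwritten, z added): d = {'x': 3, 'y': 2, 'z': 7}
After line 3 (total = 3 + 2 + 7 = 12): d = {'x': 3, 'y': 2, 'z': 7, 'total': 12}

{'x': 3, 'y': 2, 'z': 7, 'total': 12}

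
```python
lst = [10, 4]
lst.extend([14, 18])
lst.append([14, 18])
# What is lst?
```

After line 1: lst = [10, 4]
After line 2 (extend unpacks [14, 18]): lst = [10, 4, 14, 18]
After line 3 (append adds [14, 18] as single element): lst = [10, 4, 14, 18, [14, 18]]

[10, 4, 14, 18, [14, 18]]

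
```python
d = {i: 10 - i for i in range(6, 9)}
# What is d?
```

{6: 4, 7: 3, 8: 2}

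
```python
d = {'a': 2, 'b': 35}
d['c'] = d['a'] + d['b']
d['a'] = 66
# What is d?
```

After line 1: d = {'a': 2, 'b': 35}
After line 2 (d['c'] = 2 + 35): d = {'a': 2, 'b': 35, 'c': 37}
After line 3: d = {'a': 66, 'b': 35, 'c': 37}

{'a': 66, 'b': 35, 'c': 37}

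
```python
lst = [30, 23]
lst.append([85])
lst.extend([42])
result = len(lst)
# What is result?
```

After line 1: lst = [30, 23]
After line 2 (append adds [85] as single element): lst = [30, 23, [85]]
After line 3 (extend unpacks [42], adds 42): lst = [30, 23, [85], 42]
After line 4: result = len(lst) = 4

4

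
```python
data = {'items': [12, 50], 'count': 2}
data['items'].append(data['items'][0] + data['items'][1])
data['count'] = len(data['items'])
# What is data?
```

After line 1: data = {'items': [12, 50], 'count': 2}
After line 2 (append 12 + 50 = 62): data = {'items': [12, 50, 62], 'count': 2}
After line 3 (count = len(items) = 3): data = {'items': [12, 50, 62], 'count': 3}

{'items': [12, 50, 62], 'count': 3}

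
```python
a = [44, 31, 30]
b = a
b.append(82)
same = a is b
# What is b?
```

After line 1: a = [44, 31, 30]
After line 2 (b = a is an alias, same object): a = [44, 31, 30], b = [44, 31, 30]
After line 3 (b.append mutates the shared list): a = [44, 31, 30, 82], b = [44, 31, 30, 82]
After line 4 (same = a is b; same object -> True): same = True

[44, 31, 30, 82]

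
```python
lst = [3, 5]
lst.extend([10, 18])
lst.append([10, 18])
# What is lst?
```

After line 1: lst = [3, 5]
After line 2 (extend unpacks [10, 18]): lst = [3, 5, 10, 18]
After line 3 (append adds [10, 18] as single element): lst = [3, 5, 10, 18, [10, 18]]

[3, 5, 10, 18, [10, 18]]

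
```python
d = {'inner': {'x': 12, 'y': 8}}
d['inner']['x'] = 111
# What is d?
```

After line 1: d = {'inner': {'x': 12, 'y': 8}}
After line 2 (inner x overwritten): d = {'inner': {'x': 111, 'y': 8}}

{'inner': {'x': 111, 'y': 8}}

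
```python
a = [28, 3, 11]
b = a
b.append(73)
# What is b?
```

After line 1: a = [28, 3, 11]
After line 2 (b = a is an alias, same object): a = [28, 3, 11], b = [28, 3, 11]
After line 3 (b.append mutates the shared list): a = [28, 3, 11, 73], b = [28, 3, 11, 73]

[28, 3, 11, 73]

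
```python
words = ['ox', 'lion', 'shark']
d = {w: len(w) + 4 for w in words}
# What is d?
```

{'ox': 6, 'lion': 8, 'shark': 9}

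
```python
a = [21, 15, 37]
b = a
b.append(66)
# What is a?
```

After line 1: a = [21, 15, 37]
After line 2 (b = a is an alias, same object): a = [21, 15, 37], b = [21, 15, 37]
After line 3 (b.append mutates the shared list): a = [21, 15, 37, 66], b = [21, 15, 37, 66]

[21, 15, 37, 66]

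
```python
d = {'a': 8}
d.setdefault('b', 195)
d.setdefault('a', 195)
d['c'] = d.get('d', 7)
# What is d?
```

After line 1: d = {'a': 8}
After line 2 (setdefault adds 'b'=195): d = {'a': 8, 'b': 195}
After line 3 (setdefault 'a' no-op, already exists): d = {'a': 8, 'b': 195}
After line 4 (get('d', 7) returns default since 'd' not in d): d = {'a': 8, 'b': 195, 'c': 7}

{'a': 8, 'b': 195, 'c': 7}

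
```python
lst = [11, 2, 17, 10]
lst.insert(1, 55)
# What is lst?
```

[11, 55, 2, 17, 10]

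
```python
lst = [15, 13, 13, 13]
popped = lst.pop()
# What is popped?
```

13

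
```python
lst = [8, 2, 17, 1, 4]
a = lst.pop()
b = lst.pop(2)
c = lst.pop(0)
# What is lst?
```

After line 1: lst = [8, 2, 17, 1, 4]
After line 2 (pop() -> a = 4): lst = [8, 2, 17, 1]
After line 3 (pop(2) -> b = 17): lst = [8, 2, 1]
After line 4 (pop(0) -> c = 8): lst = [2, 1]

[2, 1]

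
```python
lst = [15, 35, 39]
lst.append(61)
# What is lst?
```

[15, 35, 39, 61]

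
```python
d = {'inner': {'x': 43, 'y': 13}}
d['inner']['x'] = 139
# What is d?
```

After line 1: d = {'inner': {'x': 43, 'y': 13}}
After line 2 (inner x overwritten): d = {'inner': {'x': 139, 'y': 13}}

{'inner': {'x': 139, 'y': 13}}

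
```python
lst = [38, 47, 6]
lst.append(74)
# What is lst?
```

[38, 47, 6, 74]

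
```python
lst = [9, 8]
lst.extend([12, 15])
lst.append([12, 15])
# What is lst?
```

After line 1: lst = [9, 8]
After line 2 (extend unpacks [12, 15]): lst = [9, 8, 12, 15]
After line 3 (append adds [12, 15] as single element): lst = [9, 8, 12, 15, [12, 15]]

[9, 8, 12, 15, [12, 15]]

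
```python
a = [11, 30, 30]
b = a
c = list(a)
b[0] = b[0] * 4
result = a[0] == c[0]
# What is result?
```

After line 1: a = [11, 30, 30]
After line 2 (b = a, alias): a = [11, 30, 30], b = [11, 30, 30]
After line 3 (c = list(a) is a copy, new object): c = [11, 30, 30]
After line 4 (b[0] = 11 * 4 = 44; mutates shared a/b): a = b = [44, 30, 30], c = [11, 30, 30]
After line 5 (a[0] = 44, c[0] = 11; result = False)

False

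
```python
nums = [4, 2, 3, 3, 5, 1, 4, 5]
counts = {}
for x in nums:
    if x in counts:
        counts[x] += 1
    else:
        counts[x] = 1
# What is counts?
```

Initial: counts = {}, nums = [4, 2, 3, 3, 5, 1, 4, 5]
See 4: counts = {4: 1}
See 2: counts = {4: 1, 2: 1}
See 3: counts = {4: 1, 2: 1, 3: 1}
See 3: counts = {4: 1, 2: 1, 3: 2}
See 5: counts = {4: 1, 2: 1, 3: 2, 5: 1}
See 1: counts = {4: 1, 2: 1, 3: 2, 5: 1, 1: 1}
See 4: counts = {4: 2, 2: 1, 3: 2, 5: 1, 1: 1}
See 5: counts = {4: 2, 2: 1, 3: 2, 5: 2, 1: 1}

{4: 2, 2: 1, 3: 2, 5: 2, 1: 1}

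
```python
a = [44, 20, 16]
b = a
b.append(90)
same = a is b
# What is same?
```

After line 1: a = [44, 20, 16]
After line 2 (b = a is an alias, same object): a = [44, 20, 16], b = [44, 20, 16]
After line 3 (b.append mutates the shared list): a = [44, 20, 16, 90], b = [44, 20, 16, 90]
After line 4 (same = a is b; same object -> True): same = True

True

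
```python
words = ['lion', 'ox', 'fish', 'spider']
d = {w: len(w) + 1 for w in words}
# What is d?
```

{'lion': 5, 'ox': 3, 'fish': 5, 'spider': 7}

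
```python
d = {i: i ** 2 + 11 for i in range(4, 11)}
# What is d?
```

{4: 27, 5: 36, 6: 47, 7: 60, 8: 75, 9: 92, 10: 111}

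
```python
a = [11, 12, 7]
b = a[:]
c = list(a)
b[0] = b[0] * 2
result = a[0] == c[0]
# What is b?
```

After line 1: a = [11, 12, 7]
After line 2 (b = a[:], copy): a = [11, 12, 7], b = [11, 12, 7]
After line 3 (c = list(a) is a copy, new object): c = [11, 12, 7]
After line 4 (b[0] = 11 * 2 = 22; only b mutates (copy)): a = [11, 12, 7], b = [22, 12, 7], c = [11, 12, 7]
After line 5 (a[0] = 11, c[0] = 11; result = True)

[22, 12, 7]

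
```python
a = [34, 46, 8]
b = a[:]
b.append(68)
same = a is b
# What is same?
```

After line 1: a = [34, 46, 8]
After line 2 (b = a[:] is a shallow copy, new object): a = [34, 46, 8], b = [34, 46, 8]
After line 3 (append only mutates b): a = [34, 46, 8], b = [34, 46, 8, 68]
After line 4 (same = a is b; different objects -> False): same = False

False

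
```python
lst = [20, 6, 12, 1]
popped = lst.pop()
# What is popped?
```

1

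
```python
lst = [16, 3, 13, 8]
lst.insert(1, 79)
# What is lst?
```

[16, 79, 3, 13, 8]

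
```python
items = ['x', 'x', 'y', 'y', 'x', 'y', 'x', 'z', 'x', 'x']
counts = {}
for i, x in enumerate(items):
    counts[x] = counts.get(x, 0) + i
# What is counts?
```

Initial: counts = {}, items = ['x', 'x', 'y', 'y', 'x', 'y', 'x', 'z', 'x', 'x']
i=0, x='x': counts = {'x': 0}
i=1, x='x': counts = {'x': 1}
i=2, x='y': counts = {'x': 1, 'y': 2}
i=3, x='y': counts = {'x': 1, 'y': 5}
i=4, x='x': counts = {'x': 5, 'y': 5}
i=5, x='y': counts = {'x': 5, 'y': 10}
i=6, x='x': counts = {'x': 11, 'y': 10}
i=7, x='z': counts = {'x': 11, 'y': 10, 'z': 7}
i=8, x='x': counts = {'x': 19, 'y': 10, 'z': 7}
i=9, x='x': counts = {'x': 28, 'y': 10, 'z': 7}

{'x': 28, 'y': 10, 'z': 7}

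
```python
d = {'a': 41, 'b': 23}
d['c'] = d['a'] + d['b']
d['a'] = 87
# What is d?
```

After line 1: d = {'a': 41, 'b': 23}
After line 2 (d['c'] = 41 + 23): d = {'a': 41, 'b': 23, 'c': 64}
After line 3: d = {'a': 87, 'b': 23, 'c': 64}

{'a': 87, 'b': 23, 'c': 64}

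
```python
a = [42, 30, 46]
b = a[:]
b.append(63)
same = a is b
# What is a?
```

After line 1: a = [42, 30, 46]
After line 2 (b = a[:] is a shallow copy, new object): a = [42, 30, 46], b = [42, 30, 46]
After line 3 (append only mutates b): a = [42, 30, 46], b = [42, 30, 46, 63]
After line 4 (same = a is b; different objects -> False): same = False

[42, 30, 46]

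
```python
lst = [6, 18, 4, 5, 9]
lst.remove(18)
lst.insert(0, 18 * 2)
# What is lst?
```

After line 1: lst = [6, 18, 4, 5, 9]
After line 2 (remove first 18): lst = [6, 4, 5, 9]
After line 3 (insert 36 at index 0): lst = [36, 6, 4, 5, 9]

[36, 6, 4, 5, 9]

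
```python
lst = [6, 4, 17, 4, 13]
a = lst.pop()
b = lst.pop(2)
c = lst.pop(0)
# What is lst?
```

After line 1: lst = [6, 4, 17, 4, 13]
After line 2 (pop() -> a = 13): lst = [6, 4, 17, 4]
After line 3 (pop(2) -> b = 17): lst = [6, 4, 4]
After line 4 (pop(0) -> c = 6): lst = [4, 4]

[4, 4]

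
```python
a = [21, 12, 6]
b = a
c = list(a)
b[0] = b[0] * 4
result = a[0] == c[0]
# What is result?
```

After line 1: a = [21, 12, 6]
After line 2 (b = a, alias): a = [21, 12, 6], b = [21, 12, 6]
After line 3 (c = list(a) is a copy, new object): c = [21, 12, 6]
After line 4 (b[0] = 21 * 4 = 84; mutates shared a/b): a = b = [84, 12, 6], c = [21, 12, 6]
After line 5 (a[0] = 84, c[0] = 21; result = False)

False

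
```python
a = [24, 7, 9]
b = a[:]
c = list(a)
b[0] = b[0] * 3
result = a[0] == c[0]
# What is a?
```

After line 1: a = [24, 7, 9]
After line 2 (b = a[:], copy): a = [24, 7, 9], b = [24, 7, 9]
After line 3 (c = list(a) is a copy, new object): c = [24, 7, 9]
After line 4 (b[0] = 24 * 3 = 72; only b mutates (copy)): a = [24, 7, 9], b = [72, 7, 9], c = [24, 7, 9]
After line 5 (a[0] = 24, c[0] = 24; result = True)

[24, 7, 9]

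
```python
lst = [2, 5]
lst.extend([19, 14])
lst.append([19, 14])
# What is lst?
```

After line 1: lst = [2, 5]
After line 2 (extend unpacks [19, 14]): lst = [2, 5, 19, 14]
After line 3 (append adds [19, 14] as single element): lst = [2, 5, 19, 14, [19, 14]]

[2, 5, 19, 14, [19, 14]]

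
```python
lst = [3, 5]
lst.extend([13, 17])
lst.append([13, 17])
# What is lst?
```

After line 1: lst = [3, 5]
After line 2 (extend unpacks [13, 17]): lst = [3, 5, 13, 17]
After line 3 (append adds [13, 17] as single element): lst = [3, 5, 13, 17, [13, 17]]

[3, 5, 13, 17, [13, 17]]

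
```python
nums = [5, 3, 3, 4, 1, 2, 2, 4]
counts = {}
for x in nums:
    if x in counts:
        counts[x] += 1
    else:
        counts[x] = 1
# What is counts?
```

Initial: counts = {}, nums = [5, 3, 3, 4, 1, 2, 2, 4]
See 5: counts = {5: 1}
See 3: counts = {5: 1, 3: 1}
See 3: counts = {5: 1, 3: 2}
See 4: counts = {5: 1, 3: 2, 4: 1}
See 1: counts = {5: 1, 3: 2, 4: 1, 1: 1}
See 2: counts = {5: 1, 3: 2, 4: 1, 1: 1, 2: 1}
See 2: counts = {5: 1, 3: 2, 4: 1, 1: 1, 2: 2}
See 4: counts = {5: 1, 3: 2, 4: 2, 1: 1, 2: 2}

{5: 1, 3: 2, 4: 2, 1: 1, 2: 2}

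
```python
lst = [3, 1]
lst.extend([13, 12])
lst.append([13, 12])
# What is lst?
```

After line 1: lst = [3, 1]
After line 2 (extend unpacks [13, 12]): lst = [3, 1, 13, 12]
After line 3 (append adds [13, 12] as single element): lst = [3, 1, 13, 12, [13, 12]]

[3, 1, 13, 12, [13, 12]]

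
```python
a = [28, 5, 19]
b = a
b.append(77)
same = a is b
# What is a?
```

After line 1: a = [28, 5, 19]
After line 2 (b = a is an alias, same object): a = [28, 5, 19], b = [28, 5, 19]
After line 3 (b.append mutates the shared list): a = [28, 5, 19, 77], b = [28, 5, 19, 77]
After line 4 (same = a is b; same object -> True): same = True

[28, 5, 19, 77]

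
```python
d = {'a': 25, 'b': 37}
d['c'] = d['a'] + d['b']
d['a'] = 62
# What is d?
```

After line 1: d = {'a': 25, 'b': 37}
After line 2 (d['c'] = 25 + 37): d = {'a': 25, 'b': 37, 'c': 62}
After line 3: d = {'a': 62, 'b': 37, 'c': 62}

{'a': 62, 'b': 37, 'c': 62}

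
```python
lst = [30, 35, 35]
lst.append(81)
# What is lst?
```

[30, 35, 35, 81]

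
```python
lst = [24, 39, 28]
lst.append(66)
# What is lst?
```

[24, 39, 28, 66]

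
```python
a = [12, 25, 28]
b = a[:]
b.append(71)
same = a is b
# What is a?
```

After line 1: a = [12, 25, 28]
After line 2 (b = a[:] is a shallow copy, new object): a = [12, 25, 28], b = [12, 25, 28]
After line 3 (append only mutates b): a = [12, 25, 28], b = [12, 25, 28, 71]
After line 4 (same = a is b; different objects -> False): same = False

[12, 25, 28]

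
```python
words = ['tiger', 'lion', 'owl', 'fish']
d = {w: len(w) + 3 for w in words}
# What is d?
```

{'tiger': 8, 'lion': 7, 'owl': 6, 'fish': 7}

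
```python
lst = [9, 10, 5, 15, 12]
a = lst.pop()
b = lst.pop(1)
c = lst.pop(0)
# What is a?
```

After line 1: lst = [9, 10, 5, 15, 12]
After line 2 (pop() -> a = 12): lst = [9, 10, 5, 15]
After line 3 (pop(1) -> b = 10): lst = [9, 5, 15]
After line 4 (pop(0) -> c = 9): lst = [5, 15]

12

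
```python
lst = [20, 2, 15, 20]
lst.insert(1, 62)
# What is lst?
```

[20, 62, 2, 15, 20]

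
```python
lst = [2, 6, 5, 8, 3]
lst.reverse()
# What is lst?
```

[3, 8, 5, 6, 2]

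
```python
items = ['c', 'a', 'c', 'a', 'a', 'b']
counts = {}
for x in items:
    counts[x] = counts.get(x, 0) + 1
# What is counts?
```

Initial: counts = {}, items = ['c', 'a', 'c', 'a', 'a', 'b']
See 'c': counts = {'c': 1}
See 'a': counts = {'c': 1, 'a': 1}
See 'c': counts = {'c': 2, 'a': 1}
See 'a': counts = {'c': 2, 'a': 2}
See 'a': counts = {'c': 2, 'a': 3}
See 'b': counts = {'c': 2, 'a': 3, 'b': 1}

{'c': 2, 'a': 3, 'b': 1}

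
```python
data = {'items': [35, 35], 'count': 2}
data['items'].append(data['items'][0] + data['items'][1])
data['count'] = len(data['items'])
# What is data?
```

After line 1: data = {'items': [35, 35], 'count': 2}
After line 2 (append 35 + 35 = 70): data = {'items': [35, 35, 70], 'count': 2}
After line 3 (count = len(items) = 3): data = {'items': [35, 35, 70], 'count': 3}

{'items': [35, 35, 70], 'count': 3}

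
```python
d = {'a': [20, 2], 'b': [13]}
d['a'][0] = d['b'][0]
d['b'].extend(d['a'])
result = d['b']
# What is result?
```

After line 1: d = {'a': [20, 2], 'b': [13]}
After line 2 (a[0] = b[0] = 13): d = {'a': [13, 2], 'b': [13]}
After line 3 (b.extend(a) appends [13, 2]): d = {'a': [13, 2], 'b': [13, 13, 2]}
After line 4: result = d['b'] = [13, 13, 2]

[13, 13, 2]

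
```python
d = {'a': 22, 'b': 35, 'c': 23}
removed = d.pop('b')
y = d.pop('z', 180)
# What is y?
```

After line 1: d = {'a': 22, 'b': 35, 'c': 23}
After line 2 (pop 'b' returns 35): d = {'a': 22, 'c': 23}, removed = 35
After line 3 (pop 'z' missing, returns default 180): d = {'a': 22, 'c': 23}, y = 180

180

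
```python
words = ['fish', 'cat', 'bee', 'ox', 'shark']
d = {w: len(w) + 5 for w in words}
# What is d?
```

{'fish': 9, 'cat': 8, 'bee': 8, 'ox': 7, 'shark': 10}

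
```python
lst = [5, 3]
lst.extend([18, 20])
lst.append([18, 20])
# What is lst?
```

After line 1: lst = [5, 3]
After line 2 (extend unpacks [18, 20]): lst = [5, 3, 18, 20]
After line 3 (append adds [18, 20] as single element): lst = [5, 3, 18, 20, [18, 20]]

[5, 3, 18, 20, [18, 20]]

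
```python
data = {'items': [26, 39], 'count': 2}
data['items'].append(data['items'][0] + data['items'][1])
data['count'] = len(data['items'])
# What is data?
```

After line 1: data = {'items': [26, 39], 'count': 2}
After line 2 (append 26 + 39 = 65): data = {'items': [26, 39, 65], 'count': 2}
After line 3 (count = len(items) = 3): data = {'items': [26, 39, 65], 'count': 3}

{'items': [26, 39, 65], 'count': 3}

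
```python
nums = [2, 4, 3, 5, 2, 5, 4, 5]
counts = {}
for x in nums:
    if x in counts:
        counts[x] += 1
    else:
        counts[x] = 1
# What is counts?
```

Initial: counts = {}, nums = [2, 4, 3, 5, 2, 5, 4, 5]
See 2: counts = {2: 1}
See 4: counts = {2: 1, 4: 1}
See 3: counts = {2: 1, 4: 1, 3: 1}
See 5: counts = {2: 1, 4: 1, 3: 1, 5: 1}
See 2: counts = {2: 2, 4: 1, 3: 1, 5: 1}
See 5: counts = {2: 2, 4: 1, 3: 1, 5: 2}
See 4: counts = {2: 2, 4: 2, 3: 1, 5: 2}
See 5: counts = {2: 2, 4: 2, 3: 1, 5: 3}

{2: 2, 4: 2, 3: 1, 5: 3}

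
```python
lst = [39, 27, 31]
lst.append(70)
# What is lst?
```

[39, 27, 31, 70]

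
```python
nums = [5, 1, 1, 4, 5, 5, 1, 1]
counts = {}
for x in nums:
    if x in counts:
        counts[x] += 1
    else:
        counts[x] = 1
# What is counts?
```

Initial: counts = {}, nums = [5, 1, 1, 4, 5, 5, 1, 1]
See 5: counts = {5: 1}
See 1: counts = {5: 1, 1: 1}
See 1: counts = {5: 1, 1: 2}
See 4: counts = {5: 1, 1: 2, 4: 1}
See 5: counts = {5: 2, 1: 2, 4: 1}
See 5: counts = {5: 3, 1: 2, 4: 1}
See 1: counts = {5: 3, 1: 3, 4: 1}
See 1: counts = {5: 3, 1: 4, 4: 1}

{5: 3, 1: 4, 4: 1}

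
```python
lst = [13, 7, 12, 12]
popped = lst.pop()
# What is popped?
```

12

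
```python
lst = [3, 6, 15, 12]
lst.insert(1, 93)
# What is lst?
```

[3, 93, 6, 15, 12]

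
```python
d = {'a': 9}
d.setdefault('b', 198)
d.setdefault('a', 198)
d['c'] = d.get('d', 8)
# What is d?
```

After line 1: d = {'a': 9}
After line 2 (setdefault adds 'b'=198): d = {'a': 9, 'b': 198}
After line 3 (setdefault 'a' no-op, already exists): d = {'a': 9, 'b': 198}
After line 4 (get('d', 8) returns default since 'd' not in d): d = {'a': 9, 'b': 198, 'c': 8}

{'a': 9, 'b': 198, 'c': 8}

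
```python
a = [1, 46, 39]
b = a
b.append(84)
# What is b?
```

After line 1: a = [1, 46, 39]
After line 2 (b = a is an alias, same object): a = [1, 46, 39], b = [1, 46, 39]
After line 3 (b.append mutates the shared list): a = [1, 46, 39, 84], b = [1, 46, 39, 84]

[1, 46, 39, 84]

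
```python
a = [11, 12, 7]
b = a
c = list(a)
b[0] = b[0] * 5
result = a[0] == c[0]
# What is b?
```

After line 1: a = [11, 12, 7]
After line 2 (b = a, alias): a = [11, 12, 7], b = [11, 12, 7]
After line 3 (c = list(a) is a copy, new object): c = [11, 12, 7]
After line 4 (b[0] = 11 * 5 = 55; mutates shared a/b): a = b = [55, 12, 7], c = [11, 12, 7]
After line 5 (a[0] = 55, c[0] = 11; result = False)

[55, 12, 7]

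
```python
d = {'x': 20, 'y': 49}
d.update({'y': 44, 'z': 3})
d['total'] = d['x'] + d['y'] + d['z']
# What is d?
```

After line 1: d = {'x': 20, 'y': 49}
After line 2 (y overwritten, z added): d = {'x': 20, 'y': 44, 'z': 3}
After line 3 (total = 20 + 44 + 3 = 67): d = {'x': 20, 'y': 44, 'z': 3, 'total': 67}

{'x': 20, 'y': 44, 'z': 3, 'total': 67}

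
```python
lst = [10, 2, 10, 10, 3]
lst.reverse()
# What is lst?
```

[3, 10, 10, 2, 10]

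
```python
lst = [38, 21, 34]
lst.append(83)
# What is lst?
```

[38, 21, 34, 83]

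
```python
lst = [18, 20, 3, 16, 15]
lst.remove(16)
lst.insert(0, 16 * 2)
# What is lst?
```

After line 1: lst = [18, 20, 3, 16, 15]
After line 2 (remove first 16): lst = [18, 20, 3, 15]
After line 3 (insert 32 at index 0): lst = [32, 18, 20, 3, 15]

[32, 18, 20, 3, 15]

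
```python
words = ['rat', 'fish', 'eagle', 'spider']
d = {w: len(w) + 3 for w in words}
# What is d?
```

{'rat': 6, 'fish': 7, 'eagle': 8, 'spider': 9}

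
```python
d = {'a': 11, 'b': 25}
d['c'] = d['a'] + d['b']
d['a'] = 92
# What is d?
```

After line 1: d = {'a': 11, 'b': 25}
After line 2 (d['c'] = 11 + 25): d = {'a': 11, 'b': 25, 'c': 36}
After line 3: d = {'a': 92, 'b': 25, 'c': 36}

{'a': 92, 'b': 25, 'c': 36}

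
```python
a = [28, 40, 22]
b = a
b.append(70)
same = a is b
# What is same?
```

After line 1: a = [28, 40, 22]
After line 2 (b = a is an alias, same object): a = [28, 40, 22], b = [28, 40, 22]
After line 3 (b.append mutates the shared list): a = [28, 40, 22, 70], b = [28, 40, 22, 70]
After line 4 (same = a is b; same object -> True): same = True

True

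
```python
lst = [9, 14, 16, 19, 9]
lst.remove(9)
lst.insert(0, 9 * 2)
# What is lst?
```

After line 1: lst = [9, 14, 16, 19, 9]
After line 2 (remove first 9): lst = [14, 16, 19, 9]
After line 3 (insert 18 at index 0): lst = [18, 14, 16, 19, 9]

[18, 14, 16, 19, 9]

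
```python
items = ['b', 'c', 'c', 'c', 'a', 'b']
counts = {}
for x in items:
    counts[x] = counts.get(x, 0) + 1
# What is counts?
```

Initial: counts = {}, items = ['b', 'c', 'c', 'c', 'a', 'b']
See 'b': counts = {'b': 1}
See 'c': counts = {'b': 1, 'c': 1}
See 'c': counts = {'b': 1, 'c': 2}
See 'c': counts = {'b': 1, 'c': 3}
See 'a': counts = {'b': 1, 'c': 3, 'a': 1}
See 'b': counts = {'b': 2, 'c': 3, 'a': 1}

{'b': 2, 'c': 3, 'a': 1}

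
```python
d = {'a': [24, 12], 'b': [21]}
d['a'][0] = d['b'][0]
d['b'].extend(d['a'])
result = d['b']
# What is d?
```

After line 1: d = {'a': [24, 12], 'b': [21]}
After line 2 (a[0] = b[0] = 21): d = {'a': [21, 12], 'b': [21]}
After line 3 (b.extend(a) appends [21, 12]): d = {'a': [21, 12], 'b': [21, 21, 12]}
After line 4: result = d['b'] = [21, 21, 12]

{'a': [21, 12], 'b': [21, 21, 12]}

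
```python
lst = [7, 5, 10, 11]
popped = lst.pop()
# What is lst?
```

[7, 5, 10]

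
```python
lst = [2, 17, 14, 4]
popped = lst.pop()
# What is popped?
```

4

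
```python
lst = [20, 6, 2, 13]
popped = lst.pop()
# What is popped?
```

13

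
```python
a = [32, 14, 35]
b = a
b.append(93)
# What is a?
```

After line 1: a = [32, 14, 35]
After line 2 (b = a is an alias, same object): a = [32, 14, 35], b = [32, 14, 35]
After line 3 (b.append mutates the shared list): a = [32, 14, 35, 93], b = [32, 14, 35, 93]

[32, 14, 35, 93]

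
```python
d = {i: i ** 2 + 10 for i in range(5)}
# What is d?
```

{0: 10, 1: 11, 2: 14, 3: 19, 4: 26}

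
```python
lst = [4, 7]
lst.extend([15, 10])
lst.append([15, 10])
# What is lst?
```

After line 1: lst = [4, 7]
After line 2 (extend unpacks [15, 10]): lst = [4, 7, 15, 10]
After line 3 (append adds [15, 10] as single element): lst = [4, 7, 15, 10, [15, 10]]

[4, 7, 15, 10, [15, 10]]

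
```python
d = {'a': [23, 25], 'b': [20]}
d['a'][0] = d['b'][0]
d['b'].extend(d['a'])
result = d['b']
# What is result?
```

After line 1: d = {'a': [23, 25], 'b': [20]}
After line 2 (a[0] = b[0] = 20): d = {'a': [20, 25], 'b': [20]}
After line 3 (b.extend(a) appends [20, 25]): d = {'a': [20, 25], 'b': [20, 20, 25]}
After line 4: result = d['b'] = [20, 20, 25]

[20, 20, 25]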